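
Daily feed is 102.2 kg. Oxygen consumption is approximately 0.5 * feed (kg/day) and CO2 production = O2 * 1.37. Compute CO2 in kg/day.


O2 = 102.2 * 0.5 = 51.1
CO2 = 51.1 * 1.37 = 70.007

70.007 kg/day


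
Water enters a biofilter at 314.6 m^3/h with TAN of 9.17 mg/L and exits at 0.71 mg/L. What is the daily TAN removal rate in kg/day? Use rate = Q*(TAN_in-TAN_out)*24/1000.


Concentration drop: TAN_in - TAN_out = 9.17 - 0.71 = 8.46 mg/L
Hourly TAN removed = Q * dTAN = 314.6 m^3/h * 8.46 mg/L = 2661.516 g/h  (m^3/h * mg/L = g/h)
Daily TAN removed = 2661.516 * 24 = 63876.384 g/day
Convert to kg/day: 63876.384 / 1000 = 63.876384 kg/day

63.876384 kg/day


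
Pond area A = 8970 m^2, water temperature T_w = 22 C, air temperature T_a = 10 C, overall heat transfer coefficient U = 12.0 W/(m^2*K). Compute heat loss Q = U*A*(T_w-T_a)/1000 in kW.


Temperature difference dT = 22 - 10 = 12 K
Heat loss (W) = U * A * dT = 12.0 * 8970 * 12 = 1291680 W
Convert to kW: 1291680 / 1000 = 1291.68 kW

1291.68 kW


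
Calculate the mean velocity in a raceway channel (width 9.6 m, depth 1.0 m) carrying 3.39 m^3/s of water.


Cross-sectional area = W * d = 9.6 * 1.0 = 9.6 m^2
Velocity = Q / A = 3.39 / 9.6 = 0.353125 m/s

0.353125 m/s


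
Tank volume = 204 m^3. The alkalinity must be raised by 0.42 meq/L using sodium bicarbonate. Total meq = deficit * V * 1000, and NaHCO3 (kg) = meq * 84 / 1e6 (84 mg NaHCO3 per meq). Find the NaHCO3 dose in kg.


Tank volume in L = 204 m^3 * 1000 = 204000 L
Total meq required = 0.42 meq/L * 204000 L = 85680 meq
NaHCO3 mass = 85680 meq * 84 mg/meq / 1e6 = 7.19712 kg

7.19712 kg


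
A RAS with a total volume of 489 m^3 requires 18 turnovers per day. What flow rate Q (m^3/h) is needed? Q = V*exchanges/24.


Daily recirculation volume = 489 m^3 * 18 = 8802 m^3/day
Flow rate Q = daily volume / 24 h = 8802 / 24 = 366.75 m^3/h

366.75 m^3/h


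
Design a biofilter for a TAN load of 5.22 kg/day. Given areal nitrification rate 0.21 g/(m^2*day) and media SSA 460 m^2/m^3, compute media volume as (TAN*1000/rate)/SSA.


A = 5.22*1000 / 0.21 = 24857.143 m^2
V = 24857.143 / 460 = 54.0373

54.0373 m^3


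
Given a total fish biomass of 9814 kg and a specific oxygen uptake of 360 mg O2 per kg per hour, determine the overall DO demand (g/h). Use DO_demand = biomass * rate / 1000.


Total O2 consumption (mg/h) = 9814 kg * 360 mg/(kg*h) = 3533040 mg/h
Convert to g/h: 3533040 / 1000 = 3533.04 g/h

3533.04 g/h


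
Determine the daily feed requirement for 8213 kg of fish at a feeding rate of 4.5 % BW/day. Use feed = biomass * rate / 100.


Feeding rate fraction = 4.5% / 100 = 0.045
Daily feed = 8213 kg * 0.045 = 369.585 kg/day

369.585 kg/day


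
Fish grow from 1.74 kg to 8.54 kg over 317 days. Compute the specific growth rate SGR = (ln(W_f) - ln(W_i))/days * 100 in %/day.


ln(W_f) = ln(8.54) = 2.144761
ln(W_i) = ln(1.74) = 0.55388511
ln(W_f) - ln(W_i) = 2.144761 - 0.55388511 = 1.5908759
SGR = 1.5908759 / 317 * 100 = 0.501854 %/day

0.501854 %/day


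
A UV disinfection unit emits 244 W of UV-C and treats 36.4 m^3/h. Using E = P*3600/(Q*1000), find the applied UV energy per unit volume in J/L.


Energy delivered per hour = 244 W * 3600 s = 878400 J/h
Volume treated per hour = 36.4 m^3/h * 1000 = 36400 L/h
dose = 878400 / 36400 = 24.1319 J/L

24.1319 J/L


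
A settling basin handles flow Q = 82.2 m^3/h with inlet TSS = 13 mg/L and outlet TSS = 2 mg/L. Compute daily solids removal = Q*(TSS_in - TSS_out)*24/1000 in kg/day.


Concentration drop: TSS_in - TSS_out = 13 - 2 = 11 mg/L
Hourly solids removed = Q * dTSS = 82.2 m^3/h * 11 mg/L = 904.2 g/h  (m^3/h * mg/L = g/h)
Daily solids removed = 904.2 * 24 = 21700.8 g/day
Convert g to kg: 21700.8 / 1000 = 21.7008 kg/day

21.7008 kg/day


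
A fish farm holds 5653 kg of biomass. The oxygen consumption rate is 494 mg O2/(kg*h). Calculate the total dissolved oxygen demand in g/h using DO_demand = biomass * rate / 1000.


Total O2 consumption (mg/h) = 5653 kg * 494 mg/(kg*h) = 2792582 mg/h
Convert to g/h: 2792582 / 1000 = 2792.582 g/h

2792.582 g/h


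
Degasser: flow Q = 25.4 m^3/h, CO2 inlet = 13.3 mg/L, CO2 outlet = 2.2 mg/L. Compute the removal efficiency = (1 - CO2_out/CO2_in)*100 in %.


CO2_out / CO2_in = 2.2 / 13.3 = 0.16541353
Fraction remaining = 0.16541353
efficiency = (1 - 0.16541353) * 100 = 83.4586 %

83.4586 %


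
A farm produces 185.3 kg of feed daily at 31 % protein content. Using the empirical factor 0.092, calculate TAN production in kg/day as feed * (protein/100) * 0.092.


Protein in feed = 185.3 * 31/100 = 57.443 kg/day
TAN = protein * 0.092 = 57.443 * 0.092 = 5.284756 kg/day

5.284756 kg/day


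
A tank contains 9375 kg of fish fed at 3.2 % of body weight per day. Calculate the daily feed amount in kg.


Feeding rate fraction = 3.2% / 100 = 0.032
Daily feed = 9375 kg * 0.032 = 300 kg/day

300 kg/day


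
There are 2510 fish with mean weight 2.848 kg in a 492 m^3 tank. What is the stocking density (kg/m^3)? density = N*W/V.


Total biomass = 2510 fish * 2.848 kg = 7148.48 kg
Density = total biomass / volume = 7148.48 / 492 = 14.5294 kg/m^3

14.5294 kg/m^3


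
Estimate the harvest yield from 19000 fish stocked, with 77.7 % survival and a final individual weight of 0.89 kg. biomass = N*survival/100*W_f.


Survivors = 19000 * 77.7/100 = 14763 fish
Harvest biomass = survivors * W_f = 14763 * 0.89 = 13139.07 kg

13139.07 kg


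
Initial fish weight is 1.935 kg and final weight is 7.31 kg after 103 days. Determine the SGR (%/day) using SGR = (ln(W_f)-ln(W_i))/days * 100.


ln(W_f) = ln(7.31) = 1.9892433
ln(W_i) = ln(1.935) = 0.66010733
ln(W_f) - ln(W_i) = 1.9892433 - 0.66010733 = 1.329136
SGR = 1.329136 / 103 * 100 = 1.29042 %/day

1.29042 %/day


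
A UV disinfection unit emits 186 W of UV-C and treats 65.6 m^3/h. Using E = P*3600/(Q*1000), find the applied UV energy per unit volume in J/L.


Energy delivered per hour = 186 W * 3600 s = 669600 J/h
Volume treated per hour = 65.6 m^3/h * 1000 = 65600 L/h
dose = 669600 / 65600 = 10.2073 J/L

10.2073 J/L


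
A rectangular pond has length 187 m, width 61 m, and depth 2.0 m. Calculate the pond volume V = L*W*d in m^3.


Base area = L * W = 187 * 61 = 11407 m^2
Volume = area * depth = 11407 * 2.0 = 22814 m^3

22814 m^3


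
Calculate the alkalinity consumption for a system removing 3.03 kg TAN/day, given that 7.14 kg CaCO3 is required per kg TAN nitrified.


Alkalinity factor: 7.14 kg CaCO3 consumed per kg TAN nitrified
alk = 3.03 kg TAN * 7.14 = 21.6342 kg CaCO3/day

21.6342 kg CaCO3/day


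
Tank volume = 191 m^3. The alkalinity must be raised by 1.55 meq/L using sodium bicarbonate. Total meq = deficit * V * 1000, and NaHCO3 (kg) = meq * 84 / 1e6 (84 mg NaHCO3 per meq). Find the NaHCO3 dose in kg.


Tank volume in L = 191 m^3 * 1000 = 191000 L
Total meq required = 1.55 meq/L * 191000 L = 296050 meq
NaHCO3 mass = 296050 meq * 84 mg/meq / 1e6 = 24.8682 kg

24.8682 kg


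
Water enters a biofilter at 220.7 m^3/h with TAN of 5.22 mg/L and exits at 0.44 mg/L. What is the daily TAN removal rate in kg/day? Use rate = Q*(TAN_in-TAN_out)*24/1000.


Concentration drop: TAN_in - TAN_out = 5.22 - 0.44 = 4.78 mg/L
Hourly TAN removed = Q * dTAN = 220.7 m^3/h * 4.78 mg/L = 1054.946 g/h  (m^3/h * mg/L = g/h)
Daily TAN removed = 1054.946 * 24 = 25318.704 g/day
Convert to kg/day: 25318.704 / 1000 = 25.318704 kg/day

25.318704 kg/day


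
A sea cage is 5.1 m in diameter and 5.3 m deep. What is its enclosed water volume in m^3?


r = d/2 = 5.1/2 = 2.55 m
Base area = pi*r^2 = pi*2.55^2 = 20.428206 m^2
Volume = 20.428206 * 5.3 = 108.269 m^3

108.269 m^3


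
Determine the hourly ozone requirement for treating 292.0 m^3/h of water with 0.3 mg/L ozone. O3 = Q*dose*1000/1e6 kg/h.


O3 demand (mg/h) = Q * dose * 1000 = 292.0 * 0.3 * 1000 = 87600 mg/h
Convert mg to kg: 87600 / 1e6 = 0.0876 kg/h

0.0876 kg/h


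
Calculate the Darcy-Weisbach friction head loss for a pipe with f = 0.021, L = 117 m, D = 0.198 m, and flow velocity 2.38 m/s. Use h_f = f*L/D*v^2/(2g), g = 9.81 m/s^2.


v^2 = 2.38^2 = 5.6644 m^2/s^2
L/D = 117/0.198 = 590.90909
h_f = f*(L/D)*v^2/(2g) = 0.021 * 590.90909 * 5.6644 / 19.62 = 3.58257 m

3.58257 m


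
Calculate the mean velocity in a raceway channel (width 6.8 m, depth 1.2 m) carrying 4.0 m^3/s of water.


Cross-sectional area = W * d = 6.8 * 1.2 = 8.16 m^2
Velocity = Q / A = 4.0 / 8.16 = 0.490196 m/s

0.490196 m/s


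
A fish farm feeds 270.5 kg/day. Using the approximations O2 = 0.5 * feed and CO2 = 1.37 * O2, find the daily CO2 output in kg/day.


O2 = 270.5 * 0.5 = 135.25
CO2 = 135.25 * 1.37 = 185.2925

185.2925 kg/day


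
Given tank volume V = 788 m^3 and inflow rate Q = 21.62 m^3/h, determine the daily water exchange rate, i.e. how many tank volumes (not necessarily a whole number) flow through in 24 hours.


Daily flow volume = 21.62 m^3/h * 24 h = 518.88 m^3/day
Exchanges = daily flow / tank volume = 518.88 / 788 = 0.658477 exchanges/day

0.658477 exchanges/day


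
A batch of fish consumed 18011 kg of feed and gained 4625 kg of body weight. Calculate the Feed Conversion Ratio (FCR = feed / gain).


FCR = feed consumed / weight gained
FCR = 18011 kg / 4625 kg = 3.89427

3.89427


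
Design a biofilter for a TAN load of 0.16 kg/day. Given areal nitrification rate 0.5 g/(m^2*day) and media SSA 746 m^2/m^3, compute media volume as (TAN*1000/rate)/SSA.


A = 0.16*1000 / 0.5 = 320 m^2
V = 320 / 746 = 0.428954

0.428954 m^3


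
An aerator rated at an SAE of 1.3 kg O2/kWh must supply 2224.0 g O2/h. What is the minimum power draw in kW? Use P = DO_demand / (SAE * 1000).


SAE in g O2/kWh = 1.3 * 1000 = 1300 g/kWh
P = DO_demand / SAE_g = 2224.0 / 1300 = 1.71077 kW

1.71077 kW


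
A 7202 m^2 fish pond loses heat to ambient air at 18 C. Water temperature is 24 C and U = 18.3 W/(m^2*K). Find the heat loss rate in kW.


Temperature difference dT = 24 - 18 = 6 K
Heat loss (W) = U * A * dT = 18.3 * 7202 * 6 = 790779.6 W
Convert to kW: 790779.6 / 1000 = 790.7796 kW

790.7796 kW


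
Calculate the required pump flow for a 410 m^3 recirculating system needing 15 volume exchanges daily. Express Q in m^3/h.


Daily recirculation volume = 410 m^3 * 15 = 6150 m^3/day
Flow rate Q = daily volume / 24 h = 6150 / 24 = 256.25 m^3/h

256.25 m^3/h


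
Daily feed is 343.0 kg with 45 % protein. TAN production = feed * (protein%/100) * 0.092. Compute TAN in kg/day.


Protein in feed = 343.0 * 45/100 = 154.35 kg/day
TAN = protein * 0.092 = 154.35 * 0.092 = 14.2002 kg/day

14.2002 kg/day


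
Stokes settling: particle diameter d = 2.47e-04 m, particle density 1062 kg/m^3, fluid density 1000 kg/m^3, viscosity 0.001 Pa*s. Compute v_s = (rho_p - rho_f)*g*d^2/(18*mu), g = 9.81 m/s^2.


Density difference: rho_p - rho_f = 1062 - 1000 = 62 kg/m^3
d^2 = (2.47e-04)^2 = 6.1009e-08 m^2
Numerator = (rho_p - rho_f) * g * d^2 = 62 * 9.81 * 6.1009e-08 = 3.7106894e-05
Denominator = 18 * mu = 18 * 0.001 = 0.018
v_s = 3.7106894e-05 / 0.018 = 0.00206149 m/s
Check: Re = rho_f * v_s * d / mu = 1000 * 0.00206149 * 2.47e-04 / 0.001 = 0.509 < 1, so Stokes' law applies.

0.00206149 m/s


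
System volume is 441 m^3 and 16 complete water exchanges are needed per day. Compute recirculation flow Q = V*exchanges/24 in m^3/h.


Daily recirculation volume = 441 m^3 * 16 = 7056 m^3/day
Flow rate Q = daily volume / 24 h = 7056 / 24 = 294 m^3/h

294 m^3/h


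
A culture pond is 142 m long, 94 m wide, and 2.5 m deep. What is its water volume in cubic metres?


Base area = L * W = 142 * 94 = 13348 m^2
Volume = area * depth = 13348 * 2.5 = 33370 m^3

33370 m^3


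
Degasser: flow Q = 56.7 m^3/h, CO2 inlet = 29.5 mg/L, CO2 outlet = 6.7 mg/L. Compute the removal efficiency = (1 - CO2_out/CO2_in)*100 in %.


CO2_out / CO2_in = 6.7 / 29.5 = 0.22711864
Fraction remaining = 0.22711864
efficiency = (1 - 0.22711864) * 100 = 77.2881 %

77.2881 %


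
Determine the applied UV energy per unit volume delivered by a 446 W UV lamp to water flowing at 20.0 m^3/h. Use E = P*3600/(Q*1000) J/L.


Energy delivered per hour = 446 W * 3600 s = 1605600 J/h
Volume treated per hour = 20.0 m^3/h * 1000 = 20000 L/h
dose = 1605600 / 20000 = 80.28 J/L

80.28 J/L


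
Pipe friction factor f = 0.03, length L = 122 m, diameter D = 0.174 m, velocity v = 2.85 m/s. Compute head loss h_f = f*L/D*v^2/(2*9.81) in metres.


v^2 = 2.85^2 = 8.1225 m^2/s^2
L/D = 122/0.174 = 701.14943
h_f = f*(L/D)*v^2/(2g) = 0.03 * 701.14943 * 8.1225 / 19.62 = 8.70808 m

8.70808 m


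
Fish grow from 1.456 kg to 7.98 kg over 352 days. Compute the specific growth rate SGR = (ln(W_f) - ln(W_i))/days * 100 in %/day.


ln(W_f) = ln(7.98) = 2.0769384
ln(W_i) = ln(1.456) = 0.37569295
ln(W_f) - ln(W_i) = 2.0769384 - 0.37569295 = 1.7012455
SGR = 1.7012455 / 352 * 100 = 0.483308 %/day

0.483308 %/day


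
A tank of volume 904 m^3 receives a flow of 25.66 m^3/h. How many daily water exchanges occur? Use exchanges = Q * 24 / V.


Daily flow volume = 25.66 m^3/h * 24 h = 615.84 m^3/day
Exchanges = daily flow / tank volume = 615.84 / 904 = 0.681239 exchanges/day

0.681239 exchanges/day


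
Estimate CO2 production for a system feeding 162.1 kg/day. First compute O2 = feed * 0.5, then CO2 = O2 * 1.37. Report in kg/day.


O2 = 162.1 * 0.5 = 81.05
CO2 = 81.05 * 1.37 = 111.0385

111.0385 kg/day


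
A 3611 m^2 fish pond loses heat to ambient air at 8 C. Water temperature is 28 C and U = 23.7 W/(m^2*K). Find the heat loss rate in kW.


Temperature difference dT = 28 - 8 = 20 K
Heat loss (W) = U * A * dT = 23.7 * 3611 * 20 = 1711614 W
Convert to kW: 1711614 / 1000 = 1711.614 kW

1711.614 kW


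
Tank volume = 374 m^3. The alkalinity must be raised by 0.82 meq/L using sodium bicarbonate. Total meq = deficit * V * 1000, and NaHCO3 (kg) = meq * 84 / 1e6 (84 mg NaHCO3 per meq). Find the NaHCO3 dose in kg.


Tank volume in L = 374 m^3 * 1000 = 374000 L
Total meq required = 0.82 meq/L * 374000 L = 306680 meq
NaHCO3 mass = 306680 meq * 84 mg/meq / 1e6 = 25.7611 kg

25.7611 kg


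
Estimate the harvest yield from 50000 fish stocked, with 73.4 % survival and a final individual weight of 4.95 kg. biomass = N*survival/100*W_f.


Survivors = 50000 * 73.4/100 = 36700 fish
Harvest biomass = survivors * W_f = 36700 * 4.95 = 181665 kg

181665 kg


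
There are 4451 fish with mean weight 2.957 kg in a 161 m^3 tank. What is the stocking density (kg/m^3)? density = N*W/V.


Total biomass = 4451 fish * 2.957 kg = 13161.607 kg
Density = total biomass / volume = 13161.607 / 161 = 81.7491 kg/m^3

81.7491 kg/m^3


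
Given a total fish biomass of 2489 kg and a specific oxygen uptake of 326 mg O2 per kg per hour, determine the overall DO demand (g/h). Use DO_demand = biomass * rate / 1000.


Total O2 consumption (mg/h) = 2489 kg * 326 mg/(kg*h) = 811414 mg/h
Convert to g/h: 811414 / 1000 = 811.414 g/h

811.414 g/h


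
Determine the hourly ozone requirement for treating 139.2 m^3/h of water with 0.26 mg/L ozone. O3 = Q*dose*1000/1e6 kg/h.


O3 demand (mg/h) = Q * dose * 1000 = 139.2 * 0.26 * 1000 = 36192 mg/h
Convert mg to kg: 36192 / 1e6 = 0.036192 kg/h

0.036192 kg/h


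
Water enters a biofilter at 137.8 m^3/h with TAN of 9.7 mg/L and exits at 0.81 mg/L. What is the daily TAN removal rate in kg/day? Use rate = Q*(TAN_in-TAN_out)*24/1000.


Concentration drop: TAN_in - TAN_out = 9.7 - 0.81 = 8.89 mg/L
Hourly TAN removed = Q * dTAN = 137.8 m^3/h * 8.89 mg/L = 1225.042 g/h  (m^3/h * mg/L = g/h)
Daily TAN removed = 1225.042 * 24 = 29401.008 g/day
Convert to kg/day: 29401.008 / 1000 = 29.401008 kg/day

29.401008 kg/day


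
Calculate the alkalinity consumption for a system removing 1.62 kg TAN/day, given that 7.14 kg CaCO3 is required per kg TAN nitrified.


Alkalinity factor: 7.14 kg CaCO3 consumed per kg TAN nitrified
alk = 1.62 kg TAN * 7.14 = 11.5668 kg CaCO3/day

11.5668 kg CaCO3/day


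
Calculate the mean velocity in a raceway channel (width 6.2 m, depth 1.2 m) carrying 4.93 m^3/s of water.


Cross-sectional area = W * d = 6.2 * 1.2 = 7.44 m^2
Velocity = Q / A = 4.93 / 7.44 = 0.662634 m/s

0.662634 m/s


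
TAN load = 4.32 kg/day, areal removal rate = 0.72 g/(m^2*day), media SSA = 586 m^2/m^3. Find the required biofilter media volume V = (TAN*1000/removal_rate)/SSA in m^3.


A = 4.32*1000 / 0.72 = 6000 m^2
V = 6000 / 586 = 10.2389

10.2389 m^3


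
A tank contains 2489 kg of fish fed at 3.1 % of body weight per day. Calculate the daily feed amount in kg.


Feeding rate fraction = 3.1% / 100 = 0.031
Daily feed = 2489 kg * 0.031 = 77.159 kg/day

77.159 kg/day


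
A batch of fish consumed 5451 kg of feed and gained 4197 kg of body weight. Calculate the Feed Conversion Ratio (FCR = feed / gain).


FCR = feed consumed / weight gained
FCR = 5451 kg / 4197 kg = 1.29878

1.29878


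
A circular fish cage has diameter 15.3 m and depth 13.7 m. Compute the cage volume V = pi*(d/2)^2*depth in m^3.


r = d/2 = 15.3/2 = 7.65 m
Base area = pi*r^2 = pi*7.65^2 = 183.85386 m^2
Volume = 183.85386 * 13.7 = 2518.8 m^3

2518.8 m^3


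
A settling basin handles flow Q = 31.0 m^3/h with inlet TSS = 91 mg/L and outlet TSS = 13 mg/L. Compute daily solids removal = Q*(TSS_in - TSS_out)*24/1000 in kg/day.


Concentration drop: TSS_in - TSS_out = 91 - 13 = 78 mg/L
Hourly solids removed = Q * dTSS = 31.0 m^3/h * 78 mg/L = 2418 g/h  (m^3/h * mg/L = g/h)
Daily solids removed = 2418 * 24 = 58032 g/day
Convert g to kg: 58032 / 1000 = 58.032 kg/day

58.032 kg/day


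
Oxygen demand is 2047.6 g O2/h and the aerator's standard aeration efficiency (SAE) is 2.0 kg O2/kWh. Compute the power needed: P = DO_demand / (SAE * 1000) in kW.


SAE in g O2/kWh = 2.0 * 1000 = 2000 g/kWh
P = DO_demand / SAE_g = 2047.6 / 2000 = 1.0238 kW

1.0238 kW


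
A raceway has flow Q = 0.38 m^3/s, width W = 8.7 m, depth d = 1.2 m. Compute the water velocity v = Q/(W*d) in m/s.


Cross-sectional area = W * d = 8.7 * 1.2 = 10.44 m^2
Velocity = Q / A = 0.38 / 10.44 = 0.0363985 m/s

0.0363985 m/s


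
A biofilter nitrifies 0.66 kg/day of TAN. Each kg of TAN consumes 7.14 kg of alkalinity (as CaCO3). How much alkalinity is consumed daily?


Alkalinity factor: 7.14 kg CaCO3 consumed per kg TAN nitrified
alk = 0.66 kg TAN * 7.14 = 4.7124 kg CaCO3/day

4.7124 kg CaCO3/day


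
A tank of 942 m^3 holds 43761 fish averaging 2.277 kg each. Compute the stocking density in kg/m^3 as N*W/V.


Total biomass = 43761 fish * 2.277 kg = 99643.797 kg
Density = total biomass / volume = 99643.797 / 942 = 105.779 kg/m^3

105.779 kg/m^3


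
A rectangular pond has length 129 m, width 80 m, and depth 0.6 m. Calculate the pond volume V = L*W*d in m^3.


Base area = L * W = 129 * 80 = 10320 m^2
Volume = area * depth = 10320 * 0.6 = 6192 m^3

6192 m^3


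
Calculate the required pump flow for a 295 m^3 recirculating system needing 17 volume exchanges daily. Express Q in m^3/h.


Daily recirculation volume = 295 m^3 * 17 = 5015 m^3/day
Flow rate Q = daily volume / 24 h = 5015 / 24 = 208.958 m^3/h

208.958 m^3/h


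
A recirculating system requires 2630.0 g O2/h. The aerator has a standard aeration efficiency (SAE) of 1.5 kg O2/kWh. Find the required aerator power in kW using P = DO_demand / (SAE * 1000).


SAE in g O2/kWh = 1.5 * 1000 = 1500 g/kWh
P = DO_demand / SAE_g = 2630.0 / 1500 = 1.75333 kW

1.75333 kW


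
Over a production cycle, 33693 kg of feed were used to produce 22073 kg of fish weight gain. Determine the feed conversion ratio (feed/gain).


FCR = feed consumed / weight gained
FCR = 33693 kg / 22073 kg = 1.52644

1.52644


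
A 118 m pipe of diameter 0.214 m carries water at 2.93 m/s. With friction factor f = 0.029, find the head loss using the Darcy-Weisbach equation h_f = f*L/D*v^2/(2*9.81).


v^2 = 2.93^2 = 8.5849 m^2/s^2
L/D = 118/0.214 = 551.40187
h_f = f*(L/D)*v^2/(2g) = 0.029 * 551.40187 * 8.5849 / 19.62 = 6.99685 m

6.99685 m


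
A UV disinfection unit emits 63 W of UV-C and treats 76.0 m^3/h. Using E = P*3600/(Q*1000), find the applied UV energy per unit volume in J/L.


Energy delivered per hour = 63 W * 3600 s = 226800 J/h
Volume treated per hour = 76.0 m^3/h * 1000 = 76000 L/h
dose = 226800 / 76000 = 2.98421 J/L

2.98421 J/L


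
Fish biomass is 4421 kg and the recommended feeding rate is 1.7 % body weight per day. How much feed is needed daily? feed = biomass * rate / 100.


Feeding rate fraction = 1.7% / 100 = 0.017
Daily feed = 4421 kg * 0.017 = 75.157 kg/day

75.157 kg/day


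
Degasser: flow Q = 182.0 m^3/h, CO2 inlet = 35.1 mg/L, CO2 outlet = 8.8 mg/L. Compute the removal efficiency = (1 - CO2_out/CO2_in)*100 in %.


CO2_out / CO2_in = 8.8 / 35.1 = 0.25071225
Fraction remaining = 0.25071225
efficiency = (1 - 0.25071225) * 100 = 74.9288 %

74.9288 %


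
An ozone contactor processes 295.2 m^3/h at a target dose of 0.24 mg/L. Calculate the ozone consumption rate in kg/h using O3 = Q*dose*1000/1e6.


O3 demand (mg/h) = Q * dose * 1000 = 295.2 * 0.24 * 1000 = 70848 mg/h
Convert mg to kg: 70848 / 1e6 = 0.070848 kg/h

0.070848 kg/h


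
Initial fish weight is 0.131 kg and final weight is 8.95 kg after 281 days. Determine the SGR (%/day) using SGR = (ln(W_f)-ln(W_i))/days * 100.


ln(W_f) = ln(8.95) = 2.1916535
ln(W_i) = ln(0.131) = -2.032558
ln(W_f) - ln(W_i) = 2.1916535 - -2.032558 = 4.2242115
SGR = 4.2242115 / 281 * 100 = 1.50328 %/day

1.50328 %/day


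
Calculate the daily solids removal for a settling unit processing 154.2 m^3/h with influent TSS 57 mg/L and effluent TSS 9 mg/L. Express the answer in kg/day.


Concentration drop: TSS_in - TSS_out = 57 - 9 = 48 mg/L
Hourly solids removed = Q * dTSS = 154.2 m^3/h * 48 mg/L = 7401.6 g/h  (m^3/h * mg/L = g/h)
Daily solids removed = 7401.6 * 24 = 177638.4 g/day
Convert g to kg: 177638.4 / 1000 = 177.6384 kg/day

177.6384 kg/day


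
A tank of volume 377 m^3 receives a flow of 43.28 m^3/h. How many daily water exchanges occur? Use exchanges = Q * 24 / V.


Daily flow volume = 43.28 m^3/h * 24 h = 1038.72 m^3/day
Exchanges = daily flow / tank volume = 1038.72 / 377 = 2.75523 exchanges/day

2.75523 exchanges/day


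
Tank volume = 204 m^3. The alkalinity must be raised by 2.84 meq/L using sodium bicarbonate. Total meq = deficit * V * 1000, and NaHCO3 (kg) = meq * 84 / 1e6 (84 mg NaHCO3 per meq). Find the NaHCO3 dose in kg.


Tank volume in L = 204 m^3 * 1000 = 204000 L
Total meq required = 2.84 meq/L * 204000 L = 579360 meq
NaHCO3 mass = 579360 meq * 84 mg/meq / 1e6 = 48.6662 kg

48.6662 kg


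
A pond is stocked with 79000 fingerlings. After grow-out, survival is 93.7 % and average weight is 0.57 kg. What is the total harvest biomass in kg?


Survivors = 79000 * 93.7/100 = 74023 fish
Harvest biomass = survivors * W_f = 74023 * 0.57 = 42193.11 kg

42193.11 kg


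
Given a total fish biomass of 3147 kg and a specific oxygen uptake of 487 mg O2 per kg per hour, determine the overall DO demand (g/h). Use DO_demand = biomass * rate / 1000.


Total O2 consumption (mg/h) = 3147 kg * 487 mg/(kg*h) = 1532589 mg/h
Convert to g/h: 1532589 / 1000 = 1532.589 g/h

1532.589 g/h


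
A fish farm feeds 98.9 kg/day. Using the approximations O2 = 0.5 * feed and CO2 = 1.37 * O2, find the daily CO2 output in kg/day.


O2 = 98.9 * 0.5 = 49.45
CO2 = 49.45 * 1.37 = 67.7465

67.7465 kg/day


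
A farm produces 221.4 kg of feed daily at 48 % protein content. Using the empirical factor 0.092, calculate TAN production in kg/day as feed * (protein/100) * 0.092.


Protein in feed = 221.4 * 48/100 = 106.272 kg/day
TAN = protein * 0.092 = 106.272 * 0.092 = 9.777024 kg/day

9.777024 kg/day


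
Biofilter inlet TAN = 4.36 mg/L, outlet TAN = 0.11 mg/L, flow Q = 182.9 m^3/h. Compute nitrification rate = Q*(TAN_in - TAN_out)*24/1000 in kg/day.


Concentration drop: TAN_in - TAN_out = 4.36 - 0.11 = 4.25 mg/L
Hourly TAN removed = Q * dTAN = 182.9 m^3/h * 4.25 mg/L = 777.325 g/h  (m^3/h * mg/L = g/h)
Daily TAN removed = 777.325 * 24 = 18655.8 g/day
Convert to kg/day: 18655.8 / 1000 = 18.6558 kg/day

18.6558 kg/day


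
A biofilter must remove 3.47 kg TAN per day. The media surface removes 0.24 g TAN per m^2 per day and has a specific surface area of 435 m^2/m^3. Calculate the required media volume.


A = 3.47*1000 / 0.24 = 14458.333 m^2
V = 14458.333 / 435 = 33.2375

33.2375 m^3


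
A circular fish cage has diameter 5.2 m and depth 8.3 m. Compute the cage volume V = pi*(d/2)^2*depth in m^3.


r = d/2 = 5.2/2 = 2.6 m
Base area = pi*r^2 = pi*2.6^2 = 21.237166 m^2
Volume = 21.237166 * 8.3 = 176.268 m^3

176.268 m^3


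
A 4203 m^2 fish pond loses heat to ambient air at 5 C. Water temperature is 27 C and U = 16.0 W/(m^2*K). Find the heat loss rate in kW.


Temperature difference dT = 27 - 5 = 22 K
Heat loss (W) = U * A * dT = 16.0 * 4203 * 22 = 1479456 W
Convert to kW: 1479456 / 1000 = 1479.456 kW

1479.456 kW


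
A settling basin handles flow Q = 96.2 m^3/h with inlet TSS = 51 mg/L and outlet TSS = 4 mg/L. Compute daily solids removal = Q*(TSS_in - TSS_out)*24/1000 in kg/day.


Concentration drop: TSS_in - TSS_out = 51 - 4 = 47 mg/L
Hourly solids removed = Q * dTSS = 96.2 m^3/h * 47 mg/L = 4521.4 g/h  (m^3/h * mg/L = g/h)
Daily solids removed = 4521.4 * 24 = 108513.6 g/day
Convert g to kg: 108513.6 / 1000 = 108.5136 kg/day

108.5136 kg/day


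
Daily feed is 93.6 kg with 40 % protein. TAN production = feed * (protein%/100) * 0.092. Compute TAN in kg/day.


Protein in feed = 93.6 * 40/100 = 37.44 kg/day
TAN = protein * 0.092 = 37.44 * 0.092 = 3.44448 kg/day

3.44448 kg/day


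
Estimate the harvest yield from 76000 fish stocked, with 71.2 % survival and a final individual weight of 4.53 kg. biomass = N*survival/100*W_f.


Survivors = 76000 * 71.2/100 = 54112 fish
Harvest biomass = survivors * W_f = 54112 * 4.53 = 245127.36 kg

245127.36 kg


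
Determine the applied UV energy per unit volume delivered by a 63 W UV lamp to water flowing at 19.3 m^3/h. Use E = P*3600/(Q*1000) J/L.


Energy delivered per hour = 63 W * 3600 s = 226800 J/h
Volume treated per hour = 19.3 m^3/h * 1000 = 19300 L/h
dose = 226800 / 19300 = 11.7513 J/L

11.7513 J/L


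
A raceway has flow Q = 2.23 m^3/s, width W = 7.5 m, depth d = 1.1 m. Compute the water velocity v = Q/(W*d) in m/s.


Cross-sectional area = W * d = 7.5 * 1.1 = 8.25 m^2
Velocity = Q / A = 2.23 / 8.25 = 0.270303 m/s

0.270303 m/s


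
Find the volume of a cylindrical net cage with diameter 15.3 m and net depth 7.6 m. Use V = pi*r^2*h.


r = d/2 = 15.3/2 = 7.65 m
Base area = pi*r^2 = pi*7.65^2 = 183.85386 m^2
Volume = 183.85386 * 7.6 = 1397.29 m^3

1397.29 m^3


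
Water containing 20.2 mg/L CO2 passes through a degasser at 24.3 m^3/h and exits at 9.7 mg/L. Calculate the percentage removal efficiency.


CO2_out / CO2_in = 9.7 / 20.2 = 0.48019802
Fraction remaining = 0.48019802
efficiency = (1 - 0.48019802) * 100 = 51.9802 %

51.9802 %


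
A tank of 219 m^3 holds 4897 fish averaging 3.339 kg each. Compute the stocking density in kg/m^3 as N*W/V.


Total biomass = 4897 fish * 3.339 kg = 16351.083 kg
Density = total biomass / volume = 16351.083 / 219 = 74.6625 kg/m^3

74.6625 kg/m^3


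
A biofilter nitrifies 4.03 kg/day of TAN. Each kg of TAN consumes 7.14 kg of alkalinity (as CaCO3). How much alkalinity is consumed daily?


Alkalinity factor: 7.14 kg CaCO3 consumed per kg TAN nitrified
alk = 4.03 kg TAN * 7.14 = 28.7742 kg CaCO3/day

28.7742 kg CaCO3/day


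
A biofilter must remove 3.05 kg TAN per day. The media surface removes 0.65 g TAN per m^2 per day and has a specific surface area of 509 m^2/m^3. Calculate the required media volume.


A = 3.05*1000 / 0.65 = 4692.3077 m^2
V = 4692.3077 / 509 = 9.21868

9.21868 m^3


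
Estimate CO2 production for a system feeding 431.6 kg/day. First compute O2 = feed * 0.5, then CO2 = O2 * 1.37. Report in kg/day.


O2 = 431.6 * 0.5 = 215.8
CO2 = 215.8 * 1.37 = 295.646

295.646 kg/day


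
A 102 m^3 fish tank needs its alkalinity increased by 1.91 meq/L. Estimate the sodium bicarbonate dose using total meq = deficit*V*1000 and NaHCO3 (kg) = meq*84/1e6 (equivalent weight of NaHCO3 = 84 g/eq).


Tank volume in L = 102 m^3 * 1000 = 102000 L
Total meq required = 1.91 meq/L * 102000 L = 194820 meq
NaHCO3 mass = 194820 meq * 84 mg/meq / 1e6 = 16.3649 kg

16.3649 kg


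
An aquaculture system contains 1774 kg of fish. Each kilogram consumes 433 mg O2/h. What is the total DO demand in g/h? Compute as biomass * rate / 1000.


Total O2 consumption (mg/h) = 1774 kg * 433 mg/(kg*h) = 768142 mg/h
Convert to g/h: 768142 / 1000 = 768.142 g/h

768.142 g/h


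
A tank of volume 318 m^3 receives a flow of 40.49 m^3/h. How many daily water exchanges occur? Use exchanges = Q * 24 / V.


Daily flow volume = 40.49 m^3/h * 24 h = 971.76 m^3/day
Exchanges = daily flow / tank volume = 971.76 / 318 = 3.05585 exchanges/day

3.05585 exchanges/day


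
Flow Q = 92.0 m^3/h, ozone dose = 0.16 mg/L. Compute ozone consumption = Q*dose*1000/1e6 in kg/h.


O3 demand (mg/h) = Q * dose * 1000 = 92.0 * 0.16 * 1000 = 14720 mg/h
Convert mg to kg: 14720 / 1e6 = 0.01472 kg/h

0.01472 kg/h


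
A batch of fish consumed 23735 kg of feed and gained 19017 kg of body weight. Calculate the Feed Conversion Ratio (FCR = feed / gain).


FCR = feed consumed / weight gained
FCR = 23735 kg / 19017 kg = 1.24809

1.24809


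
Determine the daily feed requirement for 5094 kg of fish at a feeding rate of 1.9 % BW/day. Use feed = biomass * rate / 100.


Feeding rate fraction = 1.9% / 100 = 0.019
Daily feed = 5094 kg * 0.019 = 96.786 kg/day

96.786 kg/day


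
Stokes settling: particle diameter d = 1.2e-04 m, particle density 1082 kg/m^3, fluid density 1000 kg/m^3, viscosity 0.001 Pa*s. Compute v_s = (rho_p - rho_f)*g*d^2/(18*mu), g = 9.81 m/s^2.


Density difference: rho_p - rho_f = 1082 - 1000 = 82 kg/m^3
d^2 = (1.2e-04)^2 = 1.44e-08 m^2
Numerator = (rho_p - rho_f) * g * d^2 = 82 * 9.81 * 1.44e-08 = 1.1583648e-05
Denominator = 18 * mu = 18 * 0.001 = 0.018
v_s = 1.1583648e-05 / 0.018 = 6.43536e-04 m/s
Check: Re = rho_f * v_s * d / mu = 1000 * 6.43536e-04 * 1.2e-04 / 0.001 = 0.0772 < 1, so Stokes' law applies.

6.43536e-04 m/s


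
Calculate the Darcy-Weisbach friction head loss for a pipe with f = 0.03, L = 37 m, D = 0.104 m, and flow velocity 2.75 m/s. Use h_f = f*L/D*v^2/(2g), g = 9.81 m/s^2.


v^2 = 2.75^2 = 7.5625 m^2/s^2
L/D = 37/0.104 = 355.76923
h_f = f*(L/D)*v^2/(2g) = 0.03 * 355.76923 * 7.5625 / 19.62 = 4.11392 m

4.11392 m


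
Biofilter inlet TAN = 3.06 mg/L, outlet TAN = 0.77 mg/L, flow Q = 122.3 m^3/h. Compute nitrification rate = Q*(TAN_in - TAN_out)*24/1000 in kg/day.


Concentration drop: TAN_in - TAN_out = 3.06 - 0.77 = 2.29 mg/L
Hourly TAN removed = Q * dTAN = 122.3 m^3/h * 2.29 mg/L = 280.067 g/h  (m^3/h * mg/L = g/h)
Daily TAN removed = 280.067 * 24 = 6721.608 g/day
Convert to kg/day: 6721.608 / 1000 = 6.721608 kg/day

6.721608 kg/day


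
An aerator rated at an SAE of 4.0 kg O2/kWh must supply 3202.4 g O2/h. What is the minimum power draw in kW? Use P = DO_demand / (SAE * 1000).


SAE in g O2/kWh = 4.0 * 1000 = 4000 g/kWh
P = DO_demand / SAE_g = 3202.4 / 4000 = 0.8006 kW

0.8006 kW


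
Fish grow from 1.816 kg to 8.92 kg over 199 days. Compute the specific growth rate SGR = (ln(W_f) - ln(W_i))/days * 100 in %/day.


ln(W_f) = ln(8.92) = 2.1882959
ln(W_i) = ln(1.816) = 0.59663628
ln(W_f) - ln(W_i) = 2.1882959 - 0.59663628 = 1.5916596
SGR = 1.5916596 / 199 * 100 = 0.799829 %/day

0.799829 %/day


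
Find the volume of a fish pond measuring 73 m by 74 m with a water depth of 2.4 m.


Base area = L * W = 73 * 74 = 5402 m^2
Volume = area * depth = 5402 * 2.4 = 12964.8 m^3

12964.8 m^3


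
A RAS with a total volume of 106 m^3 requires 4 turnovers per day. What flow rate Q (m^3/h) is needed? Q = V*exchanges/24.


Daily recirculation volume = 106 m^3 * 4 = 424 m^3/day
Flow rate Q = daily volume / 24 h = 424 / 24 = 17.6667 m^3/h

17.6667 m^3/h


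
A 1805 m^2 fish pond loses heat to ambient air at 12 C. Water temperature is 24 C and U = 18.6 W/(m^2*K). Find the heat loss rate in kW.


Temperature difference dT = 24 - 12 = 12 K
Heat loss (W) = U * A * dT = 18.6 * 1805 * 12 = 402876 W
Convert to kW: 402876 / 1000 = 402.876 kW

402.876 kW


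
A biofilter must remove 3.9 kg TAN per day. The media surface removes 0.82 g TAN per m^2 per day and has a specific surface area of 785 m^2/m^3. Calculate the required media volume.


A = 3.9*1000 / 0.82 = 4756.0976 m^2
V = 4756.0976 / 785 = 6.05872

6.05872 m^3


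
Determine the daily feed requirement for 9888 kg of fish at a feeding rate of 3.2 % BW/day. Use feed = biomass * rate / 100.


Feeding rate fraction = 3.2% / 100 = 0.032
Daily feed = 9888 kg * 0.032 = 316.416 kg/day

316.416 kg/day


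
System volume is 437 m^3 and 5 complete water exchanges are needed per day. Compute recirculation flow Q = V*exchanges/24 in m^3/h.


Daily recirculation volume = 437 m^3 * 5 = 2185 m^3/day
Flow rate Q = daily volume / 24 h = 2185 / 24 = 91.0417 m^3/h

91.0417 m^3/h


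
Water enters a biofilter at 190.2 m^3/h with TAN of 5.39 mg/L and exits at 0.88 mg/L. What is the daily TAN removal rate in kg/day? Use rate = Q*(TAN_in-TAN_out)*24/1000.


Concentration drop: TAN_in - TAN_out = 5.39 - 0.88 = 4.51 mg/L
Hourly TAN removed = Q * dTAN = 190.2 m^3/h * 4.51 mg/L = 857.802 g/h  (m^3/h * mg/L = g/h)
Daily TAN removed = 857.802 * 24 = 20587.248 g/day
Convert to kg/day: 20587.248 / 1000 = 20.587248 kg/day

20.587248 kg/day


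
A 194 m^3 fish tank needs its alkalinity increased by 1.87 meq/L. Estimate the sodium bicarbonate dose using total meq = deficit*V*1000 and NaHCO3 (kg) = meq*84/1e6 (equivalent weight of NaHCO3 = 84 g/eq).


Tank volume in L = 194 m^3 * 1000 = 194000 L
Total meq required = 1.87 meq/L * 194000 L = 362780 meq
NaHCO3 mass = 362780 meq * 84 mg/meq / 1e6 = 30.4735 kg

30.4735 kg


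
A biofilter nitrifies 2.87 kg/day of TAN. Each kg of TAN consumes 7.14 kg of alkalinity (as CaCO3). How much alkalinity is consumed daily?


Alkalinity factor: 7.14 kg CaCO3 consumed per kg TAN nitrified
alk = 2.87 kg TAN * 7.14 = 20.4918 kg CaCO3/day

20.4918 kg CaCO3/day


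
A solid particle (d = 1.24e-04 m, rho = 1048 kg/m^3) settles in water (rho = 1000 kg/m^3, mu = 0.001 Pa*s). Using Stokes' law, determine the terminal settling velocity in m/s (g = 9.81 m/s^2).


Density difference: rho_p - rho_f = 1048 - 1000 = 48 kg/m^3
d^2 = (1.24e-04)^2 = 1.5376e-08 m^2
Numerator = (rho_p - rho_f) * g * d^2 = 48 * 9.81 * 1.5376e-08 = 7.2402509e-06
Denominator = 18 * mu = 18 * 0.001 = 0.018
v_s = 7.2402509e-06 / 0.018 = 4.02236e-04 m/s
Check: Re = rho_f * v_s * d / mu = 1000 * 4.02236e-04 * 1.24e-04 / 0.001 = 0.0499 < 1, so Stokes' law applies.

4.02236e-04 m/s


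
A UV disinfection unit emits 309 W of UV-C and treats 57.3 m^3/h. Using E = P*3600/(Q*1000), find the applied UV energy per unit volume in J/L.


Energy delivered per hour = 309 W * 3600 s = 1112400 J/h
Volume treated per hour = 57.3 m^3/h * 1000 = 57300 L/h
dose = 1112400 / 57300 = 19.4136 J/L

19.4136 J/L


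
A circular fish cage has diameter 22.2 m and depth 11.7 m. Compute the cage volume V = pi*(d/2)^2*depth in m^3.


r = d/2 = 22.2/2 = 11.1 m
Base area = pi*r^2 = pi*11.1^2 = 387.07563 m^2
Volume = 387.07563 * 11.7 = 4528.78 m^3

4528.78 m^3


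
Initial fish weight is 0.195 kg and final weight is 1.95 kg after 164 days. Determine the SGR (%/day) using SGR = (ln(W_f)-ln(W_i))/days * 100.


ln(W_f) = ln(1.95) = 0.66782937
ln(W_i) = ln(0.195) = -1.6347557
ln(W_f) - ln(W_i) = 0.66782937 - -1.6347557 = 2.3025851
SGR = 2.3025851 / 164 * 100 = 1.40402 %/day

1.40402 %/day


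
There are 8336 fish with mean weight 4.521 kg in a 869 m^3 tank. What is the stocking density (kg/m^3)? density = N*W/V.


Total biomass = 8336 fish * 4.521 kg = 37687.056 kg
Density = total biomass / volume = 37687.056 / 869 = 43.3683 kg/m^3

43.3683 kg/m^3


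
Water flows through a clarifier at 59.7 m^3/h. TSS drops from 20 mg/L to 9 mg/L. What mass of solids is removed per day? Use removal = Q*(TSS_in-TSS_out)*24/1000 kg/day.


Concentration drop: TSS_in - TSS_out = 20 - 9 = 11 mg/L
Hourly solids removed = Q * dTSS = 59.7 m^3/h * 11 mg/L = 656.7 g/h  (m^3/h * mg/L = g/h)
Daily solids removed = 656.7 * 24 = 15760.8 g/day
Convert g to kg: 15760.8 / 1000 = 15.7608 kg/day

15.7608 kg/day


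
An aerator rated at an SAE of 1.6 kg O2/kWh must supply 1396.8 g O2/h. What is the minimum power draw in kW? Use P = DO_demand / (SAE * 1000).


SAE in g O2/kWh = 1.6 * 1000 = 1600 g/kWh
P = DO_demand / SAE_g = 1396.8 / 1600 = 0.873 kW

0.873 kW


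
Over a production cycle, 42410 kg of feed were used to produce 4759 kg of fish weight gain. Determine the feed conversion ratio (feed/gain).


FCR = feed consumed / weight gained
FCR = 42410 kg / 4759 kg = 8.91154

8.91154


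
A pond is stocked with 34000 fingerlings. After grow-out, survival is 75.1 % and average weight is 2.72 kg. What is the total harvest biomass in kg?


Survivors = 34000 * 75.1/100 = 25534 fish
Harvest biomass = survivors * W_f = 25534 * 2.72 = 69452.48 kg

69452.48 kg


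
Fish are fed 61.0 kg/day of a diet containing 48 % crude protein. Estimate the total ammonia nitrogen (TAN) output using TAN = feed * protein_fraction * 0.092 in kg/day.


Protein in feed = 61.0 * 48/100 = 29.28 kg/day
TAN = protein * 0.092 = 29.28 * 0.092 = 2.69376 kg/day

2.69376 kg/day


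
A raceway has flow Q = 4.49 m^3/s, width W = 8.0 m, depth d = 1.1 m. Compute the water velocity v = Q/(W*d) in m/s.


Cross-sectional area = W * d = 8.0 * 1.1 = 8.8 m^2
Velocity = Q / A = 4.49 / 8.8 = 0.510227 m/s

0.510227 m/s


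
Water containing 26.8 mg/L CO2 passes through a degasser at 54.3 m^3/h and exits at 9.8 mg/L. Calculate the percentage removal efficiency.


CO2_out / CO2_in = 9.8 / 26.8 = 0.36567164
Fraction remaining = 0.36567164
efficiency = (1 - 0.36567164) * 100 = 63.4328 %

63.4328 %


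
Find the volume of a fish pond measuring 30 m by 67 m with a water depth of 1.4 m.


Base area = L * W = 30 * 67 = 2010 m^2
Volume = area * depth = 2010 * 1.4 = 2814 m^3

2814 m^3


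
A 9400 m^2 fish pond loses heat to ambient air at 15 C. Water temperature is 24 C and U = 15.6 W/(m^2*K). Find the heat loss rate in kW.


Temperature difference dT = 24 - 15 = 9 K
Heat loss (W) = U * A * dT = 15.6 * 9400 * 9 = 1319760 W
Convert to kW: 1319760 / 1000 = 1319.76 kW

1319.76 kW


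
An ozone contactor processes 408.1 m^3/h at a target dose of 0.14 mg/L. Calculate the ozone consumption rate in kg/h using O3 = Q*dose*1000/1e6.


O3 demand (mg/h) = Q * dose * 1000 = 408.1 * 0.14 * 1000 = 57134 mg/h
Convert mg to kg: 57134 / 1e6 = 0.057134 kg/h

0.057134 kg/h


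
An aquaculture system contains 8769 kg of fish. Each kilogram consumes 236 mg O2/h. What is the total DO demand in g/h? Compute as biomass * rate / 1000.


Total O2 consumption (mg/h) = 8769 kg * 236 mg/(kg*h) = 2069484 mg/h
Convert to g/h: 2069484 / 1000 = 2069.484 g/h

2069.484 g/h


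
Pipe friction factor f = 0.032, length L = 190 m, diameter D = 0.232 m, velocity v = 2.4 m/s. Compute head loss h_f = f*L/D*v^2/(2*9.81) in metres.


v^2 = 2.4^2 = 5.76 m^2/s^2
L/D = 190/0.232 = 818.96552
h_f = f*(L/D)*v^2/(2g) = 0.032 * 818.96552 * 5.76 / 19.62 = 7.69377 m

7.69377 m


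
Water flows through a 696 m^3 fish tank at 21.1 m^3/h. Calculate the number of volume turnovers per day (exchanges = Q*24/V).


Daily flow volume = 21.1 m^3/h * 24 h = 506.4 m^3/day
Exchanges = daily flow / tank volume = 506.4 / 696 = 0.727586 exchanges/day

0.727586 exchanges/day


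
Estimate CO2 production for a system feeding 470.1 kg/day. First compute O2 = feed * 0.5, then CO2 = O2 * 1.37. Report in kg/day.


O2 = 470.1 * 0.5 = 235.05
CO2 = 235.05 * 1.37 = 322.0185

322.0185 kg/day
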